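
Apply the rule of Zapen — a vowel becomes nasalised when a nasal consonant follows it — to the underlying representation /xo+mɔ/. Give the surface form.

[xõmɔ]

/o/ sits next to the nasal /m/ and is therefore nasalised to [õ].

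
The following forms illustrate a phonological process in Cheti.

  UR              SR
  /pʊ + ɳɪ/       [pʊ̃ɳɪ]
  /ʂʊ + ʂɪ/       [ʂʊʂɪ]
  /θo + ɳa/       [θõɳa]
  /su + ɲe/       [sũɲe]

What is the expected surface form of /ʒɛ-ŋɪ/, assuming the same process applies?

The data show regressive nasality assimilation (vowel nasalisation): /ʊ/ → [ʊ̃] before /ɳ/; /o/ → [õ] before /ɳ/; /u/ → [ũ] before /ɲ/ — a vowel is nasalised by an immediately following nasal consonant.
No change occurs in [ʂʊʂɪ] because the vowel at the boundary is adjacent to an oral consonant, not a nasal (/ʊ/ next to /ʂ/).
The vowel /ɛ/ is adjacent to the following nasal /ŋ/, so it acquires [+nasal] and surfaces as [ɛ̃].

[ʒɛ̃ŋɪ]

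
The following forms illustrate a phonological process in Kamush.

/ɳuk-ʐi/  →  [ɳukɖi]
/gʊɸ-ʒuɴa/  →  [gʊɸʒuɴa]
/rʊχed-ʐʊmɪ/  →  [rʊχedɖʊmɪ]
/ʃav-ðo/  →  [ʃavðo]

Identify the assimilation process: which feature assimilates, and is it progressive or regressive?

progressive manner assimilation

The segment that alternates is /ʐ/, which surfaces as [ɖ] when adjacent to /k/.
The change fricative → stop matches the manner of the preceding /k/, identifying this as manner assimilation.
Place and voice are unchanged, so the assimilation is partial, not total.
The same holds elsewhere in the data: /ʐ/ → [ɖ] after /d/ (fricative → stop, matching a stop) — only manner changes, and always toward the preceding segment.
No alternation appears in [gʊɸʒuɴa], [ʃavðo]: there the adjacent consonants already agree in manner (/ʒ/ and /ɸ/ are both fricatives; /ð/ and /v/ are both fricatives), so these forms are consistent with the same rule.
The trigger is the preceding segment, so the direction is progressive (perseverative).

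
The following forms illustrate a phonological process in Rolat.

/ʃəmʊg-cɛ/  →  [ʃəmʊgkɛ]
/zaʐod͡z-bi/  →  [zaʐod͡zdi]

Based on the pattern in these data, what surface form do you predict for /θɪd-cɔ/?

The data show progressive place assimilation: /c/ → [k] after /g/; /b/ → [d] after /d͡z/. In each pair only place changes, matching the preceding consonant, while manner and voice stay constant.
/c/ is a voiceless palatal stop. The preceding trigger /d/ is alveolar, so /c/ must become alveolar as well.
Changing only its place to alveolar gives [t] — the voiceless alveolar stop.

[θɪdtɔ]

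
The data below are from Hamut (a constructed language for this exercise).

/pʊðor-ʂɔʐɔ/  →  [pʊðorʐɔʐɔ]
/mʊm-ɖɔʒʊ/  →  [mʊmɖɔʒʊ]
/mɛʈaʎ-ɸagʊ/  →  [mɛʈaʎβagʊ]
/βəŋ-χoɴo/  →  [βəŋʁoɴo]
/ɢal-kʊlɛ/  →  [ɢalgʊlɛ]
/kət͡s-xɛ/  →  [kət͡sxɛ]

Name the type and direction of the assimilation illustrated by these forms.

progressive voicing assimilation

Comparing underlying and surface forms, /ʂ/ → [ʐ] is the alternation; the neighbouring /r/ is constant.
The change voiceless → voiced matches the voicing of the preceding /r/, identifying this as voicing assimilation.
Place and manner are unchanged, so the assimilation is partial, not total.
The same holds elsewhere in the data: /ɸ/ → [β] after /ʎ/ (voiceless → voiced, matching voiced); /χ/ → [ʁ] after /ŋ/ (voiceless → voiced, matching voiced); /k/ → [g] after /l/ (voiceless → voiced, matching voiced) — only voicing changes, and always toward the preceding segment.
No alternation appears in [mʊmɖɔʒʊ], [kət͡sxɛ]: there the adjacent consonants already agree in voicing (/ɖ/ and /m/ are both voiced; /x/ and /t͡s/ are both voiceless), so these forms are consistent with the same rule.
The trigger is the preceding segment, so the direction is progressive (perseverative).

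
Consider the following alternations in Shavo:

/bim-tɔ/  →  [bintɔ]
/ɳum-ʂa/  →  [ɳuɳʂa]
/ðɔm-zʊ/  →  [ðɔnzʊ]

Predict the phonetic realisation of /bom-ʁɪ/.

[boɴʁɪ]

The data show regressive place assimilation: /m/ → [n] before /t/; /m/ → [ɳ] before /ʂ/; /m/ → [n] before /z/. In each pair only place changes, matching the following consonant, while manner and voice stay constant.
The rule targets /m/ (voiced bilabial nasal), which sits before the trigger /ʁ/ (uvular).
A voiced uvular nasal is [ɴ], so the surface segment is [ɴ].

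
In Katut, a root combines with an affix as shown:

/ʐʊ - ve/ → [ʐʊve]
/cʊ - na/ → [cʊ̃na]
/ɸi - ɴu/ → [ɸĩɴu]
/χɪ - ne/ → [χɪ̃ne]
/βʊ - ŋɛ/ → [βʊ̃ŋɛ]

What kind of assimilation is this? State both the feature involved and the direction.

regressive nasality assimilation (vowel nasalisation)

The vowel /ʊ/ surfaces as nasalised [ʊ̃] next to the following nasal /n/ — it has acquired the [+nasal] feature of its neighbour.
Likewise in the remaining data: /i/ → [ĩ] before /ɴ/; /ɪ/ → [ɪ̃] before /n/; /ʊ/ → [ʊ̃] before /ŋ/ — each time a vowel is nasalised next to a following nasal.
No change occurs in [ʐʊve] because the vowel at the boundary is adjacent to an oral consonant, not a nasal (/ʊ/ next to /v/).
Because the conditioning nasal is to the right of the vowel that changes, the process is regressive (anticipatory).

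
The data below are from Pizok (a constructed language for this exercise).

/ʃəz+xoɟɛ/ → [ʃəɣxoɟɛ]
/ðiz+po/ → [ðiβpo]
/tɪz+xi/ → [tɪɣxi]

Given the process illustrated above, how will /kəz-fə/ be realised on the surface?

The data show regressive place assimilation: /z/ → [ɣ] before /x/; /z/ → [β] before /p/. In each pair only place changes, matching the following consonant, while manner and voice stay constant.
The rule targets /z/ (voiced alveolar fricative), which sits before the trigger /f/ (labiodental).
A voiced labiodental fricative is [v], so the surface segment is [v].

[kəvfə]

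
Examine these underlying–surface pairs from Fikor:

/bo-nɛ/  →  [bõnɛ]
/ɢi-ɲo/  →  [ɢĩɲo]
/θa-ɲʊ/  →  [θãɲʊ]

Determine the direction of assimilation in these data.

regressive

The vowel /o/ surfaces as nasalised [õ] next to the following nasal /n/ — it has acquired the [+nasal] feature of its neighbour.
Likewise in the remaining data: /i/ → [ĩ] before /ɲ/; /a/ → [ã] before /ɲ/ — each time a vowel is nasalised next to a following nasal.
Because the conditioning nasal is to the right of the vowel that changes, the process is regressive (anticipatory).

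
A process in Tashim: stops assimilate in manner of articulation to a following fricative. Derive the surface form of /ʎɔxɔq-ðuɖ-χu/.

/q/ is a voiceless uvular stop. The following trigger /ð/ is a fricative, so /q/ must become a fricative as well.
The voiceless uvular fricative is [χ], so /q/ → [χ].
At the second juncture, /ɖ/ likewise becomes [ʐ] adjacent to /χ/.

[ʎɔxɔχðuʐχu]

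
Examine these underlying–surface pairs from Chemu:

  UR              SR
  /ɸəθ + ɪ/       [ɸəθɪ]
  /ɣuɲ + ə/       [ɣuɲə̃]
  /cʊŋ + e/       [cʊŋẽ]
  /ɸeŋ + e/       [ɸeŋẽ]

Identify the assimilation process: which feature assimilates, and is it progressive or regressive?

progressive nasality assimilation (vowel nasalisation)

The vowel /ə/ surfaces as nasalised [ə̃] next to the preceding nasal /ɲ/ — it has acquired the [+nasal] feature of its neighbour.
Likewise in the remaining data: /e/ → [ẽ] after /ŋ/ — each time a vowel is nasalised next to a preceding nasal.
No change occurs in [ɸəθɪ] because the vowel at the boundary is adjacent to an oral consonant, not a nasal (/ɪ/ next to /θ/).
Because the conditioning nasal is to the left of the vowel that changes, the process is progressive (perseverative).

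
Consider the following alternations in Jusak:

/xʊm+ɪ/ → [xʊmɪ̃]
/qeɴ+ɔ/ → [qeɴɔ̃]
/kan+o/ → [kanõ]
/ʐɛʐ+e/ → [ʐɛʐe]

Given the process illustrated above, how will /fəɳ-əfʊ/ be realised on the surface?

The data show progressive nasality assimilation (vowel nasalisation): /ɪ/ → [ɪ̃] after /m/; /ɔ/ → [ɔ̃] after /ɴ/; /o/ → [õ] after /n/ — a vowel is nasalised by an immediately preceding nasal consonant.
No change occurs in [ʐɛʐe] because the vowel at the boundary is adjacent to an oral consonant, not a nasal (/e/ next to /ʐ/).
The vowel /ə/ is adjacent to the preceding nasal /ɳ/, so it acquires [+nasal] and surfaces as [ə̃].

[fəɳə̃fʊ]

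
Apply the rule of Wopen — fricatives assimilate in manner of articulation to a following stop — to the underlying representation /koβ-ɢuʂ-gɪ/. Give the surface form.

[kobɢuʈgɪ]

/β/ is a voiced bilabial fricative. The following trigger /ɢ/ is a stop, so /β/ must become a stop as well.
The voiced bilabial stop is [b], so /β/ → [b].
The same rule applies at the second boundary: /ʂ/ → [ʈ] next to /g/.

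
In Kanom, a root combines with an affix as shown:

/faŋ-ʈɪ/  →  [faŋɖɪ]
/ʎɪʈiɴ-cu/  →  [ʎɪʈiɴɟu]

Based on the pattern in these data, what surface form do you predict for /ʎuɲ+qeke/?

[ʎuɲɢeke]

The data show progressive voicing assimilation: /ʈ/ → [ɖ] after /ŋ/; /c/ → [ɟ] after /ɴ/. In each pair only voicing changes, matching the preceding consonant, while place and manner stay constant.
The rule targets /q/ (voiceless uvular stop), which sits after the trigger /ɲ/ (voiced).
The voiced uvular stop is [ɢ], so /q/ → [ɢ].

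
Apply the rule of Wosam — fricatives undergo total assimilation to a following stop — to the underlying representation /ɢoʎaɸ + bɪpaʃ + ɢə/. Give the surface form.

[ɢoʎabbɪpaɢɢə]

/ɸ/ is the segment targeted by the rule; it sits immediately before /b/, so it assimilates completely and surfaces as [b].
The same rule applies at the second boundary: /ʃ/ → [ɢ] next to /ɢ/.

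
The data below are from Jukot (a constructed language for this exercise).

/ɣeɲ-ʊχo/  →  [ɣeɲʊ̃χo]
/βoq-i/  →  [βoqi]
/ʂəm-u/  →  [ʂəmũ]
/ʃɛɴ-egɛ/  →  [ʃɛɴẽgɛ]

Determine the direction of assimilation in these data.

progressive

The vowel /ʊ/ surfaces as nasalised [ʊ̃] next to the preceding nasal /ɲ/ — it has acquired the [+nasal] feature of its neighbour.
The other forms show the same pattern: /u/ → [ũ] after /m/; /e/ → [ẽ] after /ɴ/ — each time a vowel is nasalised next to a preceding nasal.
No change occurs in [βoqi] because the vowel at the boundary is adjacent to an oral consonant, not a nasal (/i/ next to /q/).
Because the conditioning nasal is to the left of the vowel that changes, the process is progressive (perseverative).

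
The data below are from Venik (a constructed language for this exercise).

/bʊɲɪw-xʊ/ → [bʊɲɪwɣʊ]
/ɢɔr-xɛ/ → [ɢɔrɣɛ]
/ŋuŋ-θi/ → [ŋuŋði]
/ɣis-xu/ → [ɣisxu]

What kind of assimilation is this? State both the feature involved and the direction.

Underlying /x/ is realised as [ɣ] next to /w/; /w/ itself does not change.
The change voiceless → voiced matches the voicing of the preceding /w/, identifying this as voicing assimilation.
Place and manner are unchanged, so the assimilation is partial, not total.
The other alternating forms pattern the same way: /x/ → [ɣ] after /r/ (voiceless → voiced, matching voiced); /θ/ → [ð] after /ŋ/ (voiceless → voiced, matching voiced) — only voicing changes, and always toward the preceding segment.
Nothing changes in [ɣisxu]: there the adjacent consonants already agree in voicing (/x/ and /s/ are both voiceless), so this form is consistent with the same rule.
Since the segment that changes follows the conditioning segment, the assimilation is progressive.

progressive voicing assimilation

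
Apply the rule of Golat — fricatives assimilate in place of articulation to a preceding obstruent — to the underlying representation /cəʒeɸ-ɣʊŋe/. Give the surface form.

[cəʒeɸβʊŋe]

/ɣ/ is a voiced velar fricative. The preceding trigger /ɸ/ is bilabial, so /ɣ/ must become bilabial as well.
The voiced bilabial fricative is [β], so /ɣ/ → [β].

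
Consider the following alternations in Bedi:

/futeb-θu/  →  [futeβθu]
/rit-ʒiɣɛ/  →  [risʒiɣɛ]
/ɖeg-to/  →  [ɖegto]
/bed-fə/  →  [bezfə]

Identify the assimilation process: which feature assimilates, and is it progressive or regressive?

Underlying /b/ is realised as [β] next to /θ/; /θ/ itself does not change.
/b/ is a stop while /θ/ is a fricative; the output [β] is a fricative, matching the trigger — so the feature that spreads is manner.
Place and voice are unchanged, so the assimilation is partial, not total.
The other alternating forms pattern the same way: /t/ → [s] before /ʒ/ (stop → fricative, matching a fricative); /d/ → [z] before /f/ (stop → fricative, matching a fricative) — only manner changes, and always toward the following segment.
No alternation appears in [ɖegto]: there the adjacent consonants already agree in manner (/g/ and /t/ are both stops), so this form is consistent with the same rule.
Since the segment that changes precedes the conditioning segment, the assimilation is regressive.

regressive manner assimilation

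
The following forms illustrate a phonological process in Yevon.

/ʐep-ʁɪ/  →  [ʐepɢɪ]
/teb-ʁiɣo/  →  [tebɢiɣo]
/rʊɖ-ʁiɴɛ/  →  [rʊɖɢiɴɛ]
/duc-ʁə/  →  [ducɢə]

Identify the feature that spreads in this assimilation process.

Underlying /ʁ/ is realised as [ɢ] next to /p/; /p/ itself does not change.
The change fricative → stop matches the manner of the preceding /p/, identifying this as manner assimilation.
The other alternating forms pattern the same way: /ʁ/ → [ɢ] after /b/ (fricative → stop, matching a stop); /ʁ/ → [ɢ] after /ɖ/ (fricative → stop, matching a stop); /ʁ/ → [ɢ] after /c/ (fricative → stop, matching a stop) — only manner changes, and always toward the preceding segment.

manner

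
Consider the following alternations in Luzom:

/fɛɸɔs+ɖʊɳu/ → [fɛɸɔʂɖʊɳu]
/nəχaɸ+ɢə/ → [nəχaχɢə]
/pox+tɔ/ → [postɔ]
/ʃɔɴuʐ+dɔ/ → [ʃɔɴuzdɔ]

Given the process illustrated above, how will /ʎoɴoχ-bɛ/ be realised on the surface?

The data show regressive place assimilation: /s/ → [ʂ] before /ɖ/; /ɸ/ → [χ] before /ɢ/; /x/ → [s] before /t/; /ʐ/ → [z] before /d/. In each pair only place changes, matching the following consonant, while manner and voice stay constant.
/χ/ is a voiceless uvular fricative. The following trigger /b/ is bilabial, so /χ/ must become bilabial as well.
The voiceless bilabial fricative is [ɸ], so /χ/ → [ɸ].

[ʎoɴoɸbɛ]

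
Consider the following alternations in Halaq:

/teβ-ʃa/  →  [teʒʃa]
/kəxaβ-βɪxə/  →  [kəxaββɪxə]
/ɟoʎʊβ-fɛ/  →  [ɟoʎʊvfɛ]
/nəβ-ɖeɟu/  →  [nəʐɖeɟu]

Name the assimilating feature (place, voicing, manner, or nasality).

place

Underlying /β/ is realised as [ʒ] next to /ʃ/; /ʃ/ itself does not change.
The change bilabial → postalveolar matches the place of the following /ʃ/, identifying this as place assimilation.
The same holds elsewhere in the data: /β/ → [v] before /f/ (bilabial → labiodental, matching labiodental); /β/ → [ʐ] before /ɖ/ (bilabial → retroflex, matching retroflex) — only place changes, and always toward the following segment.
Nothing changes in [kəxaββɪxə]: there the adjacent consonants already agree in place (/β/ and /β/ are both bilabial), so this form is consistent with the same rule.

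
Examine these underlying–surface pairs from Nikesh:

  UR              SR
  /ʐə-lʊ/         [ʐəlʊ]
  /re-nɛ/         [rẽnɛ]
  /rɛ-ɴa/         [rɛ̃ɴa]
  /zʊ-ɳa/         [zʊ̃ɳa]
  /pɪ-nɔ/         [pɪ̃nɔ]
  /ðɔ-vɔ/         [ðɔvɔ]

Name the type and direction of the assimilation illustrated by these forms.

The vowel /e/ surfaces as nasalised [ẽ] next to the following nasal /n/ — it has acquired the [+nasal] feature of its neighbour.
The other forms show the same pattern: /ɛ/ → [ɛ̃] before /ɴ/; /ʊ/ → [ʊ̃] before /ɳ/; /ɪ/ → [ɪ̃] before /n/ — each time a vowel is nasalised next to a following nasal.
No change occurs in [ʐəlʊ], [ðɔvɔ] because the vowel at the boundary is adjacent to an oral consonant, not a nasal (/ə/ next to /l/; /ɔ/ next to /v/).
Because the conditioning nasal is to the right of the vowel that changes, the process is regressive (anticipatory).

regressive nasality assimilation (vowel nasalisation)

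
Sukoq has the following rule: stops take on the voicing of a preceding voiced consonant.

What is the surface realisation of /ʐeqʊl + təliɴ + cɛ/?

[ʐeqʊldəliɴɟɛ]

The rule targets /t/ (voiceless alveolar stop), which sits after the trigger /l/ (voiced).
A voiced alveolar stop is [d], so the surface segment is [d].
At the second juncture, /c/ likewise becomes [ɟ] adjacent to /ɴ/.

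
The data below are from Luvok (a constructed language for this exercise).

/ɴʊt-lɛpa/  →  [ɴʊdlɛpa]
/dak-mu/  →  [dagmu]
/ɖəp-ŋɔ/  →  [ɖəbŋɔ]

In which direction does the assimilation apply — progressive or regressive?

regressive

Comparing underlying and surface forms, /t/ → [d] is the alternation; the neighbouring /l/ is constant.
/t/ is voiceless while /l/ is voiced; the output [d] is voiced, matching the trigger — so the feature that spreads is voicing.
The same holds elsewhere in the data: /k/ → [g] before /m/ (voiceless → voiced, matching voiced); /p/ → [b] before /ŋ/ (voiceless → voiced, matching voiced) — only voicing changes, and always toward the following segment.
Since the segment that changes precedes the conditioning segment, the assimilation is regressive.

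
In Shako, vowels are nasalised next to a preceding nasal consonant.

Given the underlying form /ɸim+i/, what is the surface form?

The vowel /i/ is adjacent to the preceding nasal /m/, so it acquires [+nasal] and surfaces as [ĩ].

[ɸimĩ]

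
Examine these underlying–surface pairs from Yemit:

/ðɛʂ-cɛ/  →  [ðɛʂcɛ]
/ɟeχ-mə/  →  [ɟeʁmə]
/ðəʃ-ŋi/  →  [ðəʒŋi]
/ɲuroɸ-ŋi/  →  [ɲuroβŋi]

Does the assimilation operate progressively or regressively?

regressive

Comparing underlying and surface forms, /χ/ → [ʁ] is the alternation; the neighbouring /m/ is constant.
The change voiceless → voiced matches the voicing of the following /m/, identifying this as voicing assimilation.
Checking the remaining alternations: /ʃ/ → [ʒ] before /ŋ/ (voiceless → voiced, matching voiced); /ɸ/ → [β] before /ŋ/ (voiceless → voiced, matching voiced) — only voicing changes, and always toward the following segment.
Nothing changes in [ðɛʂcɛ]: there the adjacent consonants already agree in voicing (/ʂ/ and /c/ are both voiceless), so this form is consistent with the same rule.
Since the segment that changes precedes the conditioning segment, the assimilation is regressive.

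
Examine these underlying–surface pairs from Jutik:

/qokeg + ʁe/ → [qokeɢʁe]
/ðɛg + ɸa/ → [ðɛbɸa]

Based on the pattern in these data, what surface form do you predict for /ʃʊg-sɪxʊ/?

The data show regressive place assimilation: /g/ → [ɢ] before /ʁ/; /g/ → [b] before /ɸ/. In each pair only place changes, matching the following consonant, while manner and voice stay constant.
The rule targets /g/ (voiced velar stop), which sits before the trigger /s/ (alveolar).
A voiced alveolar stop is [d], so the surface segment is [d].

[ʃʊdsɪxʊ]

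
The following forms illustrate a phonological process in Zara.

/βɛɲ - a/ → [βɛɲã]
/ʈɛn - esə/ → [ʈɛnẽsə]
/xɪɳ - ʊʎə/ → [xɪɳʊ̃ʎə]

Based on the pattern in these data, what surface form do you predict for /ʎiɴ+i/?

[ʎiɴĩ]

The data show progressive nasality assimilation (vowel nasalisation): /a/ → [ã] after /ɲ/; /e/ → [ẽ] after /n/; /ʊ/ → [ʊ̃] after /ɳ/ — a vowel is nasalised by an immediately preceding nasal consonant.
The vowel /i/ is adjacent to the preceding nasal /ɴ/, so it acquires [+nasal] and surfaces as [ĩ].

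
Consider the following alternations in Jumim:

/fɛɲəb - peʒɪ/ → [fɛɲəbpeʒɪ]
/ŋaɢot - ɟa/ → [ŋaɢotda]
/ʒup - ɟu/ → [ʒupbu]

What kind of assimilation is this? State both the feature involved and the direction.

progressive place assimilation

Underlying /ɟ/ is realised as [d] next to /t/; /t/ itself does not change.
The change palatal → alveolar matches the place of the preceding /t/, identifying this as place assimilation.
Manner and voice are unchanged, so the assimilation is partial, not total.
The other alternating form patterns the same way: /ɟ/ → [b] after /p/ (palatal → bilabial, matching bilabial) — only place changes, and always toward the preceding segment.
Nothing changes in [fɛɲəbpeʒɪ]: there the adjacent consonants already agree in place (/p/ and /b/ are both bilabial), so this form is consistent with the same rule.
The trigger is the preceding segment, so the direction is progressive (perseverative).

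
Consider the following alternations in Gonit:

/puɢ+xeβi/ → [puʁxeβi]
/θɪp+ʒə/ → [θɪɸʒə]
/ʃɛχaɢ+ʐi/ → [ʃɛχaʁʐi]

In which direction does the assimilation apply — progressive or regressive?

Comparing underlying and surface forms, /ɢ/ → [ʁ] is the alternation; the neighbouring /x/ is constant.
The change stop → fricative matches the manner of the following /x/, identifying this as manner assimilation.
Checking the remaining alternations: /p/ → [ɸ] before /ʒ/ (stop → fricative, matching a fricative); /ɢ/ → [ʁ] before /ʐ/ (stop → fricative, matching a fricative) — only manner changes, and always toward the following segment.
Since the segment that changes precedes the conditioning segment, the assimilation is regressive.

regressive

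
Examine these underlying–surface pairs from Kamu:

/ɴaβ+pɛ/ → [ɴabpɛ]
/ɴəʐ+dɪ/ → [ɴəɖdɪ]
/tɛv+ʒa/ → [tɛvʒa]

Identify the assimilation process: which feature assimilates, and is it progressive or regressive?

The segment that alternates is /β/, which surfaces as [b] when adjacent to /p/.
The change fricative → stop matches the manner of the following /p/, identifying this as manner assimilation.
Place and voice are unchanged, so the assimilation is partial, not total.
Checking the remaining alternation: /ʐ/ → [ɖ] before /d/ (fricative → stop, matching a stop) — only manner changes, and always toward the following segment.
Nothing changes in [tɛvʒa]: there the adjacent consonants already agree in manner (/v/ and /ʒ/ are both fricatives), so this form is consistent with the same rule.
Since the segment that changes precedes the conditioning segment, the assimilation is regressive.

regressive manner assimilation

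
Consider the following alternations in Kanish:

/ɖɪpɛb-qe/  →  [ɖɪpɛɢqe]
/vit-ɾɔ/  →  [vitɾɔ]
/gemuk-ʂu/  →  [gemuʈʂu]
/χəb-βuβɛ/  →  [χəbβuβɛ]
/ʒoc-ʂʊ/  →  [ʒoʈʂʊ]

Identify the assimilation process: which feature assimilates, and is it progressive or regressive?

regressive place assimilation

The segment that alternates is /b/, which surfaces as [ɢ] when adjacent to /q/.
/b/ is bilabial while /q/ is uvular; the output [ɢ] is uvular, matching the trigger — so the feature that spreads is place.
Manner and voice are unchanged, so the assimilation is partial, not total.
The same holds elsewhere in the data: /k/ → [ʈ] before /ʂ/ (velar → retroflex, matching retroflex); /c/ → [ʈ] before /ʂ/ (palatal → retroflex, matching retroflex) — only place changes, and always toward the following segment.
Nothing changes in [vitɾɔ], [χəbβuβɛ]: there the adjacent consonants already agree in place (/t/ and /ɾ/ are both alveolar; /b/ and /β/ are both bilabial), so these forms are consistent with the same rule.
The trigger is the following segment, so the direction is regressive (anticipatory).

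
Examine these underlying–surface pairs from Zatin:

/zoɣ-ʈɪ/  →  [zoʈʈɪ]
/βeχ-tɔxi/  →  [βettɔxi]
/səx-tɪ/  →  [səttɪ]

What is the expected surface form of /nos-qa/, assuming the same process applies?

The data show regressive total assimilation (/ɣ/ → [ʈ] before /ʈ/; /χ/ → [t] before /t/; /x/ → [t] before /t/): in every case the target segment becomes identical to its following neighbour, copying more than a single feature.
/s/ is the segment targeted by the rule; it sits immediately before /q/, so it assimilates completely and surfaces as [q].

[noqqa]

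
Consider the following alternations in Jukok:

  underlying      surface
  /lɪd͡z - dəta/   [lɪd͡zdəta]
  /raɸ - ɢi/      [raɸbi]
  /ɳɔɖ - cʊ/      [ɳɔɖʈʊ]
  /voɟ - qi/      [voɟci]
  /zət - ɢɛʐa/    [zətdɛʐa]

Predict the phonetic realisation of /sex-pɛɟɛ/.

[sexkɛɟɛ]

The data show progressive place assimilation: /ɢ/ → [b] after /ɸ/; /c/ → [ʈ] after /ɖ/; /q/ → [c] after /ɟ/; /ɢ/ → [d] after /t/. In each pair only place changes, matching the preceding consonant, while manner and voice stay constant.
No alternation appears in [lɪd͡zdəta]: there the adjacent consonants already agree in place (/d/ and /d͡z/ are both alveolar), so this form is consistent with the same rule.
The rule targets /p/ (voiceless bilabial stop), which sits after the trigger /x/ (velar).
The voiceless velar stop is [k], so /p/ → [k].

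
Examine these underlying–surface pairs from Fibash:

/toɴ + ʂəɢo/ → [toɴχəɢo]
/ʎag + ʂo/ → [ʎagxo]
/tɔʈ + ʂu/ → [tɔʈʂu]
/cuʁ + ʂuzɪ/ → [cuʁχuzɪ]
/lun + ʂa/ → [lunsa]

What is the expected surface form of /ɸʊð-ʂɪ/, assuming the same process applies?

The data show progressive place assimilation: /ʂ/ → [χ] after /ɴ/; /ʂ/ → [x] after /g/; /ʂ/ → [χ] after /ʁ/; /ʂ/ → [s] after /n/. In each pair only place changes, matching the preceding consonant, while manner and voice stay constant.
No alternation appears in [tɔʈʂu]: there the adjacent consonants already agree in place (/ʂ/ and /ʈ/ are both retroflex), so this form is consistent with the same rule.
/ʂ/ is a voiceless retroflex fricative. The preceding trigger /ð/ is dental, so /ʂ/ must become dental as well.
The voiceless dental fricative is [θ], so /ʂ/ → [θ].

[ɸʊðθɪ]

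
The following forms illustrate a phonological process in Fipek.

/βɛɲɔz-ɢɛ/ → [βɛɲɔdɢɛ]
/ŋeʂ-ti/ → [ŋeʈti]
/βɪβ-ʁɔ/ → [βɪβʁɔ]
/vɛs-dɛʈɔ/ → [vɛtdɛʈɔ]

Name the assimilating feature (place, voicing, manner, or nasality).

The segment that alternates is /z/, which surfaces as [d] when adjacent to /ɢ/.
/z/ is a fricative while /ɢ/ is a stop; the output [d] is a stop, matching the trigger — so the feature that spreads is manner.
The same holds elsewhere in the data: /ʂ/ → [ʈ] before /t/ (fricative → stop, matching a stop); /s/ → [t] before /d/ (fricative → stop, matching a stop) — only manner changes, and always toward the following segment.
No alternation appears in [βɪβʁɔ]: there the adjacent consonants already agree in manner (/β/ and /ʁ/ are both fricatives), so this form is consistent with the same rule.

manner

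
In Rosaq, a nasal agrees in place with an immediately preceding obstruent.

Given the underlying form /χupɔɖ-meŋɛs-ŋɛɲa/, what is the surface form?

The rule targets /m/ (voiced bilabial nasal), which sits after the trigger /ɖ/ (retroflex).
Changing only its place to retroflex gives [ɳ] — the voiced retroflex nasal.
The same rule applies at the second boundary: /ŋ/ → [n] next to /s/.

[χupɔɖɳeŋɛsnɛɲa]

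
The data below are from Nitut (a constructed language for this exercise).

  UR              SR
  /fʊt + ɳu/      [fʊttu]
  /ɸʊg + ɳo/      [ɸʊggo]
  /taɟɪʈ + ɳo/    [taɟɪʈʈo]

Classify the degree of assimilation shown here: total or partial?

total assimilation

Underlying /ɳ/ is realised as [t] next to /t/; /t/ itself does not change.
The output [t] is identical to the trigger /t/ — every feature (place, manner, voicing) has been copied — so this is total assimilation.
The remaining alternations confirm this: /ɳ/ → [g] after /g/; /ɳ/ → [ʈ] after /ʈ/ — in each case the output is a copy of the preceding consonant.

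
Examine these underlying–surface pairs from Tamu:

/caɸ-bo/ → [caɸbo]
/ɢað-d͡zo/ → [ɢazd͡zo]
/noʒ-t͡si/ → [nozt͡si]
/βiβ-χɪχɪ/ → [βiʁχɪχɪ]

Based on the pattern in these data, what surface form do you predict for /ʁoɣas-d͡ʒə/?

The data show regressive place assimilation: /ð/ → [z] before /d͡z/; /ʒ/ → [z] before /t͡s/; /β/ → [ʁ] before /χ/. In each pair only place changes, matching the following consonant, while manner and voice stay constant.
No alternation appears in [caɸbo]: there the adjacent consonants already agree in place (/ɸ/ and /b/ are both bilabial), so this form is consistent with the same rule.
The rule targets /s/ (voiceless alveolar fricative), which sits before the trigger /d͡ʒ/ (postalveolar).
The voiceless postalveolar fricative is [ʃ], so /s/ → [ʃ].

[ʁoɣaʃd͡ʒə]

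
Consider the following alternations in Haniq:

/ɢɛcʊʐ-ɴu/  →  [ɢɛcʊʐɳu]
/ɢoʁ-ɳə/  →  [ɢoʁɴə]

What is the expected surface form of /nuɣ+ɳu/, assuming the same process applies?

The data show progressive place assimilation: /ɴ/ → [ɳ] after /ʐ/; /ɳ/ → [ɴ] after /ʁ/. In each pair only place changes, matching the preceding consonant, while manner and voice stay constant.
The rule targets /ɳ/ (voiced retroflex nasal), which sits after the trigger /ɣ/ (velar).
A voiced velar nasal is [ŋ], so the surface segment is [ŋ].

[nuɣŋu]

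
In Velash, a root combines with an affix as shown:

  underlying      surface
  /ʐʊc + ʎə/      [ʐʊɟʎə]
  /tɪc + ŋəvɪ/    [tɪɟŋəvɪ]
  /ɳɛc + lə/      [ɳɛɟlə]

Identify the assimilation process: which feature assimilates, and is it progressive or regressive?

Comparing underlying and surface forms, /c/ → [ɟ] is the alternation; the neighbouring /ʎ/ is constant.
The change voiceless → voiced matches the voicing of the following /ʎ/, identifying this as voicing assimilation.
Place and manner are unchanged, so the assimilation is partial, not total.
Checking the remaining alternations: /c/ → [ɟ] before /ŋ/ (voiceless → voiced, matching voiced); /c/ → [ɟ] before /l/ (voiceless → voiced, matching voiced) — only voicing changes, and always toward the following segment.
The trigger is the following segment, so the direction is regressive (anticipatory).

regressive voicing assimilation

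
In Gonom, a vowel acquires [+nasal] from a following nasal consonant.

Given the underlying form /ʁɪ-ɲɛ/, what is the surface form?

[ʁɪ̃ɲɛ]

The vowel /ɪ/ is adjacent to the following nasal /ɲ/, so it acquires [+nasal] and surfaces as [ɪ̃].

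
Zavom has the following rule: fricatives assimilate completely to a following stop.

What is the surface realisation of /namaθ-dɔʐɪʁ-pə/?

[namaddɔʐɪppə]

/θ/ is the segment targeted by the rule; it sits immediately before /d/, so it assimilates completely and surfaces as [d].
The same rule applies at the second boundary: /ʁ/ → [p] next to /p/.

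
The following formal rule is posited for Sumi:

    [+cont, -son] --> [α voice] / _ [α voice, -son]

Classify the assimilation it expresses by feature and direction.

The shared variable α links the value of [voice] on the target to the same value on the neighbouring segment, so voicing is the feature that assimilates.
The conditioning segment sits to the right of the focus bar, meaning the trigger follows the segment that changes — regressive assimilation.

regressive voicing assimilation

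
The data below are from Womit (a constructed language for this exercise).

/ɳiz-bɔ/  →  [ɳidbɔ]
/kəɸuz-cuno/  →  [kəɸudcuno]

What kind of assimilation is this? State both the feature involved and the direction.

regressive manner assimilation

Comparing underlying and surface forms, /z/ → [d] is the alternation; the neighbouring /b/ is constant.
/z/ is a fricative while /b/ is a stop; the output [d] is a stop, matching the trigger — so the feature that spreads is manner.
Place and voice are unchanged, so the assimilation is partial, not total.
The other alternating form patterns the same way: /z/ → [d] before /c/ (fricative → stop, matching a stop) — only manner changes, and always toward the following segment.
Since the segment that changes precedes the conditioning segment, the assimilation is regressive.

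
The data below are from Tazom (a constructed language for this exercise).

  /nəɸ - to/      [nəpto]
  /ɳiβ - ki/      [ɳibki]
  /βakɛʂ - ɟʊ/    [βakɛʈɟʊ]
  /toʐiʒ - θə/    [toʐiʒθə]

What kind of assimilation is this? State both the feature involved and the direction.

The segment that alternates is /ɸ/, which surfaces as [p] when adjacent to /t/.
The change fricative → stop matches the manner of the following /t/, identifying this as manner assimilation.
Place and voice are unchanged, so the assimilation is partial, not total.
The other alternating forms pattern the same way: /β/ → [b] before /k/ (fricative → stop, matching a stop); /ʂ/ → [ʈ] before /ɟ/ (fricative → stop, matching a stop) — only manner changes, and always toward the following segment.
Nothing changes in [toʐiʒθə]: there the adjacent consonants already agree in manner (/ʒ/ and /θ/ are both fricatives), so this form is consistent with the same rule.
The trigger is the following segment, so the direction is regressive (anticipatory).

regressive manner assimilation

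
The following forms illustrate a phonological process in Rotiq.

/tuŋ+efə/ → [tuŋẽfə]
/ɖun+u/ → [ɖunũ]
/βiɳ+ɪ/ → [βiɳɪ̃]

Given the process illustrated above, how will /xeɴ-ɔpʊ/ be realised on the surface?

[xeɴɔ̃pʊ]

The data show progressive nasality assimilation (vowel nasalisation): /e/ → [ẽ] after /ŋ/; /u/ → [ũ] after /n/; /ɪ/ → [ɪ̃] after /ɳ/ — a vowel is nasalised by an immediately preceding nasal consonant.
/ɔ/ sits next to the nasal /ɴ/ and is therefore nasalised to [ɔ̃].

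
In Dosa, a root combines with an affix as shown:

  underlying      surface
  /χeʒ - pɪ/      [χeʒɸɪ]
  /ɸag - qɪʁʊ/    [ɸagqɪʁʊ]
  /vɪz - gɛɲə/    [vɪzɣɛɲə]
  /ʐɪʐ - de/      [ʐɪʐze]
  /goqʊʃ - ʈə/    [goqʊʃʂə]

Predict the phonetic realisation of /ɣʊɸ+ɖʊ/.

The data show progressive manner assimilation: /p/ → [ɸ] after /ʒ/; /g/ → [ɣ] after /z/; /d/ → [z] after /ʐ/; /ʈ/ → [ʂ] after /ʃ/. In each pair only manner changes, matching the preceding consonant, while place and voice stay constant.
No alternation appears in [ɸagqɪʁʊ]: there the adjacent consonants already agree in manner (/q/ and /g/ are both stops), so this form is consistent with the same rule.
The rule targets /ɖ/ (voiced retroflex stop), which sits after the trigger /ɸ/ (fricative).
The voiced retroflex fricative is [ʐ], so /ɖ/ → [ʐ].

[ɣʊɸʐʊ]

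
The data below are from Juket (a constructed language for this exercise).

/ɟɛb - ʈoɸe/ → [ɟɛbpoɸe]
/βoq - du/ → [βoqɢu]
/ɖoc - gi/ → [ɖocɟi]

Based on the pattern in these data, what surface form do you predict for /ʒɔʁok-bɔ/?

[ʒɔʁokgɔ]

The data show progressive place assimilation: /ʈ/ → [p] after /b/; /d/ → [ɢ] after /q/; /g/ → [ɟ] after /c/. In each pair only place changes, matching the preceding consonant, while manner and voice stay constant.
/b/ is a voiced bilabial stop. The preceding trigger /k/ is velar, so /b/ must become velar as well.
Changing only its place to velar gives [g] — the voiced velar stop.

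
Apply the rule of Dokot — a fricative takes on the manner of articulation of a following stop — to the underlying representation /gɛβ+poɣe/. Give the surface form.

[gɛbpoɣe]

/β/ is a voiced bilabial fricative. The following trigger /p/ is a stop, so /β/ must become a stop as well.
A voiced bilabial stop is [b], so the surface segment is [b].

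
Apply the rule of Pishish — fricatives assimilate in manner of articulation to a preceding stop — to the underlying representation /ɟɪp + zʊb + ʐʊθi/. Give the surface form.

/z/ is a voiced alveolar fricative. The preceding trigger /p/ is a stop, so /z/ must become a stop as well.
The voiced alveolar stop is [d], so /z/ → [d].
At the second juncture, /ʐ/ likewise becomes [ɖ] adjacent to /b/.

[ɟɪpdʊbɖʊθi]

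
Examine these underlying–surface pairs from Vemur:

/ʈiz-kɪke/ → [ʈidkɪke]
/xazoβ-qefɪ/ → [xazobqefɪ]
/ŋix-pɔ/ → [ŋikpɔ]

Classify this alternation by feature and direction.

The segment that alternates is /z/, which surfaces as [d] when adjacent to /k/.
The change fricative → stop matches the manner of the following /k/, identifying this as manner assimilation.
Place and voice are unchanged, so the assimilation is partial, not total.
The same holds elsewhere in the data: /β/ → [b] before /q/ (fricative → stop, matching a stop); /x/ → [k] before /p/ (fricative → stop, matching a stop) — only manner changes, and always toward the following segment.
The trigger is the following segment, so the direction is regressive (anticipatory).

regressive manner assimilation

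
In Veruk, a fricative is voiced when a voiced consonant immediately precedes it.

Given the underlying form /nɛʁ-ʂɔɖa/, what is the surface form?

[nɛʁʐɔɖa]

/ʂ/ is a voiceless retroflex fricative. The preceding trigger /ʁ/ is voiced, so /ʂ/ must become voiced as well.
The voiced retroflex fricative is [ʐ], so /ʂ/ → [ʐ].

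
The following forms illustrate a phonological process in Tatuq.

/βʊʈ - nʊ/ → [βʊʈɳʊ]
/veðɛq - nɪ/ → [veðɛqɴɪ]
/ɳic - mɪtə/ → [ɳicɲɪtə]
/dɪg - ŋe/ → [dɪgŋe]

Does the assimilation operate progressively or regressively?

progressive

Comparing underlying and surface forms, /n/ → [ɳ] is the alternation; the neighbouring /ʈ/ is constant.
The change alveolar → retroflex matches the place of the preceding /ʈ/, identifying this as place assimilation.
The other alternating forms pattern the same way: /n/ → [ɴ] after /q/ (alveolar → uvular, matching uvular); /m/ → [ɲ] after /c/ (bilabial → palatal, matching palatal) — only place changes, and always toward the preceding segment.
Nothing changes in [dɪgŋe]: there the adjacent consonants already agree in place (/ŋ/ and /g/ are both velar), so this form is consistent with the same rule.
Since the segment that changes follows the conditioning segment, the assimilation is progressive.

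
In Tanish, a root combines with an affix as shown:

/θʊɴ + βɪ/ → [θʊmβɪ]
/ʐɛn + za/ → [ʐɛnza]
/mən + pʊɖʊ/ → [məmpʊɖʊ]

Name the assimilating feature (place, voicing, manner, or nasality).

place

Underlying /ɴ/ is realised as [m] next to /β/; /β/ itself does not change.
The change uvular → bilabial matches the place of the following /β/, identifying this as place assimilation.
The other alternating form patterns the same way: /n/ → [m] before /p/ (alveolar → bilabial, matching bilabial) — only place changes, and always toward the following segment.
Nothing changes in [ʐɛnza]: there the adjacent consonants already agree in place (/n/ and /z/ are both alveolar), so this form is consistent with the same rule.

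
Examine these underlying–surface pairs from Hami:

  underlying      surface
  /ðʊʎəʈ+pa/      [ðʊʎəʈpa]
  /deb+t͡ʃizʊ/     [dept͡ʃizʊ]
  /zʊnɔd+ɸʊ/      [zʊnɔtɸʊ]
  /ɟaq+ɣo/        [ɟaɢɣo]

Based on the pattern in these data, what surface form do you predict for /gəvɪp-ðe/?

The data show regressive voicing assimilation: /b/ → [p] before /t͡ʃ/; /d/ → [t] before /ɸ/; /q/ → [ɢ] before /ɣ/. In each pair only voicing changes, matching the following consonant, while place and manner stay constant.
Nothing changes in [ðʊʎəʈpa]: there the adjacent consonants already agree in voicing (/ʈ/ and /p/ are both voiceless), so this form is consistent with the same rule.
/p/ is a voiceless bilabial stop. The following trigger /ð/ is voiced, so /p/ must become voiced as well.
A voiced bilabial stop is [b], so the surface segment is [b].

[gəvɪbðe]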